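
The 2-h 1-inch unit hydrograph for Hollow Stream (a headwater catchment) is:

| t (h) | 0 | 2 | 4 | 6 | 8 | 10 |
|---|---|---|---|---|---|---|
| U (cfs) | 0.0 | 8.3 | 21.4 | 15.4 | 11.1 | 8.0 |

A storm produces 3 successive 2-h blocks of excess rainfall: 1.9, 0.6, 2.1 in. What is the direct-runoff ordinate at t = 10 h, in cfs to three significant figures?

By discrete convolution, Q_j = Σ (P_i / 1 in) · U_{j−i}.
At t = 10 h (j=5): Q = (1.9/1)·8.0 + (0.6/1)·11.1 + (2.1/1)·15.4 = 54.2 cfs.

Q ≈ 54.2 cfs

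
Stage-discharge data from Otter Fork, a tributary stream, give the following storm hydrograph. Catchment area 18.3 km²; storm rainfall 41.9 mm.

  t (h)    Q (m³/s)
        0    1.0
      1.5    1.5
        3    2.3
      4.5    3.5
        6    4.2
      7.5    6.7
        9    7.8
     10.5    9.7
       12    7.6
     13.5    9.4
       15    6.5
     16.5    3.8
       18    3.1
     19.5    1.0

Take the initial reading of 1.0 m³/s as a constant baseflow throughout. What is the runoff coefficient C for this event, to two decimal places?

ΣQ_DR = 54.10 m³/s; V = ΣQ_DR·Δt = 2.921 × 10^5 m³.
Runoff depth d = V / A = 15.96 mm.
C = d / P = 15.96 / 41.9 = 0.38.

C ≈ 0.38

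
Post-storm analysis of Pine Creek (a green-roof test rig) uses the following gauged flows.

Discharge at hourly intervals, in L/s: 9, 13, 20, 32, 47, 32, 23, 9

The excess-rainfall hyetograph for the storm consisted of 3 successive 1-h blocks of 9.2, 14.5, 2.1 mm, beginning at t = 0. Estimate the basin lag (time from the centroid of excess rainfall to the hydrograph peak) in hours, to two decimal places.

t_L ≈ 2.78 h

Centroid of excess rainfall: t_c = Σ P_i·t̄_i / ΣP_i = 1.2248 h (block centres at 0.5, 1.5, 2.5 h).
Hydrograph peak occurs at t = 4 h, so basin lag t_L = 4 − 1.2248 = 2.78 h.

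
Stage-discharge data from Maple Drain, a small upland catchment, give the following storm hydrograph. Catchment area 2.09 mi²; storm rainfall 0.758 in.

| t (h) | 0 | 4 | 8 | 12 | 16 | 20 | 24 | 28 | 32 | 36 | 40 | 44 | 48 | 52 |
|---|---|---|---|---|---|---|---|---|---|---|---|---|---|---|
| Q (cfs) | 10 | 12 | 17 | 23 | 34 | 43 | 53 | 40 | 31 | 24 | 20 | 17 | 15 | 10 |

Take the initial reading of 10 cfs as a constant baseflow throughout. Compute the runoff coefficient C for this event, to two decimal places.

C ≈ 0.82

ΣQ_DR = 209.0 cfs; V = ΣQ_DR·Δt = 3.010 × 10^6 ft³.
Runoff depth d = V / A = 0.6198 in.
C = d / P = 0.6198 / 0.758 = 0.82.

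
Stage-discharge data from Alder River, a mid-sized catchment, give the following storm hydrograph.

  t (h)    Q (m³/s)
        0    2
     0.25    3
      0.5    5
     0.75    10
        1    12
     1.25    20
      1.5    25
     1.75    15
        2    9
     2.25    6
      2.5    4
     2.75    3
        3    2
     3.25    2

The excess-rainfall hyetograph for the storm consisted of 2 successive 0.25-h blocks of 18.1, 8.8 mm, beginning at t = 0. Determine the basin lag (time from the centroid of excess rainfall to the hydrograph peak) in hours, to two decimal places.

t_L ≈ 1.29 h

Centroid of excess rainfall: t_c = Σ P_i·t̄_i / ΣP_i = 0.2068 h (block centres at 0.125, 0.375 h).
Hydrograph peak occurs at t = 1.5 h, so basin lag t_L = 1.5 − 0.2068 = 1.29 h.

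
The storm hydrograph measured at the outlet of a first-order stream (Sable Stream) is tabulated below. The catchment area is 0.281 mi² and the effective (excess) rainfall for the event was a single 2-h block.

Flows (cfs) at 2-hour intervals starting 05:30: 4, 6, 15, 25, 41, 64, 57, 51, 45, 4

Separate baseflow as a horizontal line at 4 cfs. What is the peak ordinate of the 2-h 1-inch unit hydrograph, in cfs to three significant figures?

U_p ≈ 20.0 cfs

Direct runoff: 0.0, 2.0, 11.0, 21.0, 37.0, 60.0, 53.0, 47.0, 41.0, 0.0 cfs; ΣQ_DR = 272.0 cfs, peak = 60.0 cfs.
Runoff depth d = ΣQ_DR·Δt / A = 272.0 × 7200 / (0.281 mi²) = 3.000 in.
The 1-inch UH is the DRH scaled by (1 in)/d, so U_p = 60.0 × 1/3.000 = 20.0 cfs.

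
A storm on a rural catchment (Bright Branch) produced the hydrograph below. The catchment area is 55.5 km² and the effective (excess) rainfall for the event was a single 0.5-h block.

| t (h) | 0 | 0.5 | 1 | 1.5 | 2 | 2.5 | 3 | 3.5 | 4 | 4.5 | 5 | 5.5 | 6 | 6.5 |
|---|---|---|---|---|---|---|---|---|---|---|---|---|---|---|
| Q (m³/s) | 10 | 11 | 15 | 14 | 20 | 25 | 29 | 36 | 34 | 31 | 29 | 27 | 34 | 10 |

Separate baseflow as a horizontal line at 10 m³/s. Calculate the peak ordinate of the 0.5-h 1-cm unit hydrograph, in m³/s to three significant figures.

Direct runoff: 0.0, 1.0, 5.0, 4.0, 10.0, 15.0, 19.0, 26.0, 24.0, 21.0, 19.0, 17.0, 24.0, 0.0 m³/s; ΣQ_DR = 185.0 m³/s, peak = 26.0 m³/s.
Runoff depth d = ΣQ_DR·Δt / A = 185.0 × 1800 / (55.5 km²) = 6.000 mm.
The 1-cm UH is the DRH scaled by (10 mm)/d, so U_p = 26.0 × 10/6.000 = 43.3 m³/s.

U_p ≈ 43.3 m³/s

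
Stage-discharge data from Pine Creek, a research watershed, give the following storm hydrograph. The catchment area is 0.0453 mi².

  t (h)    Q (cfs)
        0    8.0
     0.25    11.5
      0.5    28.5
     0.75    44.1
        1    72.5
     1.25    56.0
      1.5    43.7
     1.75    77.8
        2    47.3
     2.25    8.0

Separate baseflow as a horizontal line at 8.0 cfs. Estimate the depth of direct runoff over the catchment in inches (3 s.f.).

d ≈ 2.71 in

Direct runoff: 0.0, 3.5, 20.5, 36.1, 64.5, 48.0, 35.7, 69.8, 39.3, 0.0 cfs; ΣQ_DR = 317.4 cfs.
V = ΣQ_DR · Δt = 317.4 × 900 s = 2.857 × 10^5 ft³.
Over A = 0.0453 mi², depth = V / A = 2.71 in.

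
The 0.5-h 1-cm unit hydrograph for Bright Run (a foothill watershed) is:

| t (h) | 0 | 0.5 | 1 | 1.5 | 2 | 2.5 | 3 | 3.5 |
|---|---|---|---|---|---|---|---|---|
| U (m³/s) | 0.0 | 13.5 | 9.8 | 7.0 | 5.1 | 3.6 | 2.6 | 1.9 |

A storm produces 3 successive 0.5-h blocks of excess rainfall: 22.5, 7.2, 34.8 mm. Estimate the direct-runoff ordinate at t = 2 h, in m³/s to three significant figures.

Q ≈ 50.6 m³/s

By discrete convolution, Q_j = Σ (P_i / 10 mm) · U_{j−i}.
At t = 2 h (j=4): Q = (22.5/10)·5.1 + (7.2/10)·7.0 + (34.8/10)·9.8 = 50.6 m³/s.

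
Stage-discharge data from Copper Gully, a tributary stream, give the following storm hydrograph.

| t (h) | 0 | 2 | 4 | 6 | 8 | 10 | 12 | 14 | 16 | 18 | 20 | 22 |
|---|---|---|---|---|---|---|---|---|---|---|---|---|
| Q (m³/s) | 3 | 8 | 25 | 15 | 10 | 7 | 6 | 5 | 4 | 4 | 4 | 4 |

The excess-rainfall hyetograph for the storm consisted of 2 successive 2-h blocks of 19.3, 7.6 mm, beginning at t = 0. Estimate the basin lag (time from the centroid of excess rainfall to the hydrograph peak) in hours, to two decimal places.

Centroid of excess rainfall: t_c = Σ P_i·t̄_i / ΣP_i = 1.5651 h (block centres at 1, 3 h).
Hydrograph peak occurs at t = 4 h, so basin lag t_L = 4 − 1.5651 = 2.43 h.

t_L ≈ 2.43 h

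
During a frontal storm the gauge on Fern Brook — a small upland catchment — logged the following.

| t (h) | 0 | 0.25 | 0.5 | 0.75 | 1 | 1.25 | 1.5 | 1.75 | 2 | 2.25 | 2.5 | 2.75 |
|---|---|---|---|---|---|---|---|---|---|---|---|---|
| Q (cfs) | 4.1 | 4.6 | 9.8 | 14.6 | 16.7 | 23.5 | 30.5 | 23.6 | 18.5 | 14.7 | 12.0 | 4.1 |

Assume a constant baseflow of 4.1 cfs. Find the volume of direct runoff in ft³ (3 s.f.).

Direct-runoff ordinates (Q − Q_b): 0.0, 0.5, 5.7, 10.5, 12.6, 19.4, 26.4, 19.5, 14.4, 10.6, 7.9, 0.0 cfs.
ΣQ_DR = 127.5 cfs.
With Δt = 0.25 h = 900 s, V = ΣQ_DR · Δt = 127.5 × 900 = 1.15 × 10^5 ft³.

V ≈ 1.15 × 10^5 ft³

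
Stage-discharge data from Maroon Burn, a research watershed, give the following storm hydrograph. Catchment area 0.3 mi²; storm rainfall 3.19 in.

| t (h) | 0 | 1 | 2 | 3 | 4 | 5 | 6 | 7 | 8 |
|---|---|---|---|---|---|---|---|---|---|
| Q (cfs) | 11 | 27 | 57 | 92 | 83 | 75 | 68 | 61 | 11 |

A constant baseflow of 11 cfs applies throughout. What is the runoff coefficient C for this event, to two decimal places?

C ≈ 0.63

ΣQ_DR = 386.0 cfs; V = ΣQ_DR·Δt = 1.390 × 10^6 ft³.
Runoff depth d = V / A = 1.994 in.
C = d / P = 1.994 / 3.19 = 0.63.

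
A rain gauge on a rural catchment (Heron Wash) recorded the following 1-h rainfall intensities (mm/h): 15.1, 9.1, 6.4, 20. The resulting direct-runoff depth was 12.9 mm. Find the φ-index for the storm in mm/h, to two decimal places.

φ ≈ 11.10 mm/h

Only the 2 blocks with intensity above φ contribute runoff: 15.1, 20 mm/h.
Σ(I−φ)·Δt = d  ⇒  (15.1+20 − 2φ)·1 = 12.9
φ = (35.10 − 12.9/1) / 2 = 11.10 mm/h.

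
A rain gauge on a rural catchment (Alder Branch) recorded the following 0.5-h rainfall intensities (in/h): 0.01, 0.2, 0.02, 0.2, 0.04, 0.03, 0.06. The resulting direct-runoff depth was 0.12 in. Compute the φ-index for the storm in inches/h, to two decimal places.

φ ≈ 0.08 in/h

Only the 2 blocks with intensity above φ contribute runoff: 0.2, 0.2 in/h.
Σ(I−φ)·Δt = d  ⇒  (0.2+0.2 − 2φ)·0.5 = 0.12
φ = (0.4000 − 0.12/0.5) / 2 = 0.08 in/h.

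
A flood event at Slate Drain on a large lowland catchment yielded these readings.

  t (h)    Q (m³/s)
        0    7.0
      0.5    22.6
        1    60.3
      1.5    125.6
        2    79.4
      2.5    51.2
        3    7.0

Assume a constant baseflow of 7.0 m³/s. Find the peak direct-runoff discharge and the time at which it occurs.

Q_p = 118.6 m³/s at t = 1.5 h

Subtracting baseflow gives direct-runoff ordinates: 0.0, 15.6, 53.3, 118.6, 72.4, 44.2, 0.0 m³/s.
The maximum is 118.6 m³/s, occurring at the reading for t = 1.5 h.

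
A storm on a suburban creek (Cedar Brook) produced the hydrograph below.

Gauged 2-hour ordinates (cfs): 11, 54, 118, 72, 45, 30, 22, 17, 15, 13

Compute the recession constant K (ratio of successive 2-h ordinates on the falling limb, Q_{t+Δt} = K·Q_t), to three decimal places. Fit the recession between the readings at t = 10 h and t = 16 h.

Using the recession-limb readings at t = 10 h and t = 16 h: Q falls from 30 to 15 cfs over 3 intervals.
K = (Q₂/Q₁)^(1/3) = (15/30)^(1/3) = 0.794.

K ≈ 0.794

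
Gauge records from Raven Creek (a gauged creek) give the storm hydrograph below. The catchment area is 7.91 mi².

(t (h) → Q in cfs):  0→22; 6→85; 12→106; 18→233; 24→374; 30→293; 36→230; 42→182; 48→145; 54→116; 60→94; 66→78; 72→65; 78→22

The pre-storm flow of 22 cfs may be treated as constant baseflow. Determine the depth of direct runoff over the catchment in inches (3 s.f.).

Direct runoff: 0.0, 63.0, 84.0, 211.0, 352.0, 271.0, 208.0, 160.0, 123.0, 94.0, 72.0, 56.0, 43.0, 0.0 cfs; ΣQ_DR = 1737 cfs.
V = ΣQ_DR · Δt = 1737 × 21600 s = 3.752 × 10^7 ft³.
Over A = 7.91 mi², depth = V / A = 2.04 in.

d ≈ 2.04 in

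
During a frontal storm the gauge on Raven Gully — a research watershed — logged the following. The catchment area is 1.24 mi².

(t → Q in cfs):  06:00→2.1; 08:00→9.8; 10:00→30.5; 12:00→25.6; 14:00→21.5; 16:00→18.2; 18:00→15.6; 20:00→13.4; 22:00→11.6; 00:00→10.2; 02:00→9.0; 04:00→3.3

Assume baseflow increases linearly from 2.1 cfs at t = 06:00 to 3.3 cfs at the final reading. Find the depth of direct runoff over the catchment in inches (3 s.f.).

Direct runoff: 0.00, 7.59, 28.18, 23.17, 18.96, 15.55, 12.85, 10.54, 8.63, 7.12, 5.81, 0.00 cfs; ΣQ_DR = 138.4 cfs.
V = ΣQ_DR · Δt = 138.4 × 7200 s = 9.965 × 10^5 ft³.
Over A = 1.24 mi², depth = V / A = 0.346 in.

d ≈ 0.346 in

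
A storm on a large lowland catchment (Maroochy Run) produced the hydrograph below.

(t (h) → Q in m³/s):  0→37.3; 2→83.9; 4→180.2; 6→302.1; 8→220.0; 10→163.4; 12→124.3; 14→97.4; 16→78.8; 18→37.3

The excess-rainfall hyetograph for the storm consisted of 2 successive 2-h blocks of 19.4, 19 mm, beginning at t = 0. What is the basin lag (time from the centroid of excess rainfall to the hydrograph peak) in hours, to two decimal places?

t_L ≈ 4.01 h

Centroid of excess rainfall: t_c = Σ P_i·t̄_i / ΣP_i = 1.9896 h (block centres at 1, 3 h).
Hydrograph peak occurs at t = 6 h, so basin lag t_L = 6 − 1.9896 = 4.01 h.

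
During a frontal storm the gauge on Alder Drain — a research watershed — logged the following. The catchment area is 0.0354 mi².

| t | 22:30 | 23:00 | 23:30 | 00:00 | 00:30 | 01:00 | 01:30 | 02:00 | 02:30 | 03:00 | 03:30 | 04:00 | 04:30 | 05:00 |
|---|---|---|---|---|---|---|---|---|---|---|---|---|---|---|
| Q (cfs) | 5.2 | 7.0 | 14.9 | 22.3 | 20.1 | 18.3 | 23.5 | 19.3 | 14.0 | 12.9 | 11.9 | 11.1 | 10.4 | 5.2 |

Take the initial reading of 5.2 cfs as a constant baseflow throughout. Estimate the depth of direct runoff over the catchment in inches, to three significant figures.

d ≈ 2.70 in

Direct runoff: 0.0, 1.8, 9.7, 17.1, 14.9, 13.1, 18.3, 14.1, 8.8, 7.7, 6.7, 5.9, 5.2, 0.0 cfs; ΣQ_DR = 123.3 cfs.
V = ΣQ_DR · Δt = 123.3 × 1800 s = 2.219 × 10^5 ft³.
Over A = 0.0354 mi², depth = V / A = 2.70 in.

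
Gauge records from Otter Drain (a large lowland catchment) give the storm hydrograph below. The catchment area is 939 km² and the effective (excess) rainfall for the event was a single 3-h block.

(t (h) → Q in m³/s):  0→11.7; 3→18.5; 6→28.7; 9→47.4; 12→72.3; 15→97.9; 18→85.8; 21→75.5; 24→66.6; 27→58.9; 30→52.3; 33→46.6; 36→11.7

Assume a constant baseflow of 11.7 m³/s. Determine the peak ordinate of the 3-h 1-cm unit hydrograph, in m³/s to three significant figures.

U_p ≈ 144 m³/s

Direct runoff: 0.0, 6.8, 17.0, 35.7, 60.6, 86.2, 74.1, 63.8, 54.9, 47.2, 40.6, 34.9, 0.0 m³/s; ΣQ_DR = 521.8 m³/s, peak = 86.2 m³/s.
Runoff depth d = ΣQ_DR·Δt / A = 521.8 × 10800 / (939 km²) = 6.002 mm.
The 1-cm UH is the DRH scaled by (10 mm)/d, so U_p = 86.2 × 10/6.002 = 144 m³/s.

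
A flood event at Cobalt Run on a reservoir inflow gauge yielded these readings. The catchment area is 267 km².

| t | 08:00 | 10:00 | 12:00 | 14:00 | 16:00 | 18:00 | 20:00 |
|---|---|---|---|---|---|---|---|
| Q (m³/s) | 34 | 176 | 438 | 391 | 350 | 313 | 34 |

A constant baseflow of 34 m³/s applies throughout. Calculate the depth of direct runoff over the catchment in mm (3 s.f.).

d ≈ 40.4 mm

Direct runoff: 0.0, 142.0, 404.0, 357.0, 316.0, 279.0, 0.0 m³/s; ΣQ_DR = 1498 m³/s.
V = ΣQ_DR · Δt = 1498 × 7200 s = 1.079 × 10^7 m³.
Over A = 267 km², depth = V / A = 40.4 mm.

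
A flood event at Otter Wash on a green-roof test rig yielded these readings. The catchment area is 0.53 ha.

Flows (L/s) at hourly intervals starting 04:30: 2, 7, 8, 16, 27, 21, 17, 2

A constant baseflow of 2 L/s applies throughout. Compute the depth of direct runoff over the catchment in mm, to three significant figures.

d ≈ 57.1 mm

Direct runoff: 0.0, 5.0, 6.0, 14.0, 25.0, 19.0, 15.0, 0.0 L/s; ΣQ_DR = 84.00 L/s.
V = ΣQ_DR · Δt = 84.00 × 3600 s = 3.024 × 10^5 L.
Over A = 0.53 ha, depth = V / A = 57.1 mm.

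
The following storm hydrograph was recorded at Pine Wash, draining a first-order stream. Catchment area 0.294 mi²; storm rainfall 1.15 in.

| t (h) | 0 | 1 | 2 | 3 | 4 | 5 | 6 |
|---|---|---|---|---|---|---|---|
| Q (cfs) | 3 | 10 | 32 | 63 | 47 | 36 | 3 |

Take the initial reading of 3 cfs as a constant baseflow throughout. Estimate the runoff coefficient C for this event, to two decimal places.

C ≈ 0.79

ΣQ_DR = 173.0 cfs; V = ΣQ_DR·Δt = 6.228 × 10^5 ft³.
Runoff depth d = V / A = 0.9118 in.
C = d / P = 0.9118 / 1.15 = 0.79.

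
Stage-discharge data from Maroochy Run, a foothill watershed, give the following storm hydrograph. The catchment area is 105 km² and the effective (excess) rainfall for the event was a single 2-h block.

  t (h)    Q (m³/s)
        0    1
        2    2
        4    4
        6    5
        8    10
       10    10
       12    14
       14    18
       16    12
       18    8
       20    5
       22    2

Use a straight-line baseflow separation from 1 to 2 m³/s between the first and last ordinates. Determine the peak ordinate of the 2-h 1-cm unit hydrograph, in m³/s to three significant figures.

Direct runoff: 0.00, 0.91, 2.82, 3.73, 8.64, 8.55, 12.45, 16.36, 10.27, 6.18, 3.09, 0.00 m³/s; ΣQ_DR = 73.00 m³/s, peak = 16.36 m³/s.
Runoff depth d = ΣQ_DR·Δt / A = 73.00 × 7200 / (105 km²) = 5.006 mm.
The 1-cm UH is the DRH scaled by (10 mm)/d, so U_p = 16.36 × 10/5.006 = 32.7 m³/s.

U_p ≈ 32.7 m³/s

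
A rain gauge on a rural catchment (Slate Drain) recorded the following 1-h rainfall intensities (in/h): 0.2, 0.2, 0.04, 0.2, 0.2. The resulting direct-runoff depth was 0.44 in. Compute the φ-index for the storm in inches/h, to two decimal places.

φ ≈ 0.09 in/h

Only the 4 blocks with intensity above φ contribute runoff: 0.2, 0.2, 0.2, 0.2 in/h.
Σ(I−φ)·Δt = d  ⇒  (0.2+0.2+0.2+0.2 − 4φ)·1 = 0.44
φ = (0.8000 − 0.44/1) / 4 = 0.09 in/h.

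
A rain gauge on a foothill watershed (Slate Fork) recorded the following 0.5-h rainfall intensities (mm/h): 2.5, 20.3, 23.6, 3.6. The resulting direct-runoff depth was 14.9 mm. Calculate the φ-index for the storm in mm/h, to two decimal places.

Only the 2 blocks with intensity above φ contribute runoff: 20.3, 23.6 mm/h.
Σ(I−φ)·Δt = d  ⇒  (20.3+23.6 − 2φ)·0.5 = 14.9
φ = (43.90 − 14.9/0.5) / 2 = 7.05 mm/h.

φ ≈ 7.05 mm/h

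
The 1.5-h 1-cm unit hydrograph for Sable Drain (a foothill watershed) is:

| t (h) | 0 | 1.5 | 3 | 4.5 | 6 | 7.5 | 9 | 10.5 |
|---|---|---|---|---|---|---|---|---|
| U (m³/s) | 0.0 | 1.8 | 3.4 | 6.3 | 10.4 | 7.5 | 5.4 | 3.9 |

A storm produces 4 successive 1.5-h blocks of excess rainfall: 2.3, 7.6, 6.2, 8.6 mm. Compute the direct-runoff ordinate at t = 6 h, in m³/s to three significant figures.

By discrete convolution, Q_j = Σ (P_i / 10 mm) · U_{j−i}.
At t = 6 h (j=4): Q = (2.3/10)·10.4 + (7.6/10)·6.3 + (6.2/10)·3.4 + (8.6/10)·1.8 = 10.8 m³/s.

Q ≈ 10.8 m³/s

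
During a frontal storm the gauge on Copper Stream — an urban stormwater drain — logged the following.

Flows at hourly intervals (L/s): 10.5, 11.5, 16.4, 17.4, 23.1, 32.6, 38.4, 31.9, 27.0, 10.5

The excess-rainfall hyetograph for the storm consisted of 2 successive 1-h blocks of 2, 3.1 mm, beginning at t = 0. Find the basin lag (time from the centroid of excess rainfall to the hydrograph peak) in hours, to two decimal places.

Centroid of excess rainfall: t_c = Σ P_i·t̄_i / ΣP_i = 1.1078 h (block centres at 0.5, 1.5 h).
Hydrograph peak occurs at t = 6 h, so basin lag t_L = 6 − 1.1078 = 4.89 h.

t_L ≈ 4.89 h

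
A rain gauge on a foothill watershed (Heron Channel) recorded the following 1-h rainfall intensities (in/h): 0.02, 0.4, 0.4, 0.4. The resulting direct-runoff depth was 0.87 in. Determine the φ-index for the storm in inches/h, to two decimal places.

φ ≈ 0.11 in/h

Only the 3 blocks with intensity above φ contribute runoff: 0.4, 0.4, 0.4 in/h.
Σ(I−φ)·Δt = d  ⇒  (0.4+0.4+0.4 − 3φ)·1 = 0.87
φ = (1.200 − 0.87/1) / 3 = 0.11 in/h.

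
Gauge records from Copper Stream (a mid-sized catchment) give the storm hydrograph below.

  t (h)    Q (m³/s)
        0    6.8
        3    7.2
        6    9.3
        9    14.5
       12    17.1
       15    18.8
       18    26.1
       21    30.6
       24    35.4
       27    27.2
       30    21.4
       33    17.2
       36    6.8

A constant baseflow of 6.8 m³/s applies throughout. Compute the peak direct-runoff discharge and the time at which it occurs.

Subtracting baseflow gives direct-runoff ordinates: 0.0, 0.4, 2.5, 7.7, 10.3, 12.0, 19.3, 23.8, 28.6, 20.4, 14.6, 10.4, 0.0 m³/s.
The maximum is 28.6 m³/s, occurring at the reading for t = 24 h.

Q_p = 28.6 m³/s at t = 24 h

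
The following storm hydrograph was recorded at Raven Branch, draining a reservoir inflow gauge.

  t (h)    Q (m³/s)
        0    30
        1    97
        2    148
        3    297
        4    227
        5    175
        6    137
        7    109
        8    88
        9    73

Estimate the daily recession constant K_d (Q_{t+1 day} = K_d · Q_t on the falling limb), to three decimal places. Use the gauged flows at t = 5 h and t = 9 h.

K_d ≈ 0.005

Between t = 5 h and t = 9 h the flow falls from 175 to 73 m³/s over 4×1 h = 4 h.
Per-interval ratio K = (73/175)^(1/4) = 0.8037; K_d = K^(24/1) = 0.005.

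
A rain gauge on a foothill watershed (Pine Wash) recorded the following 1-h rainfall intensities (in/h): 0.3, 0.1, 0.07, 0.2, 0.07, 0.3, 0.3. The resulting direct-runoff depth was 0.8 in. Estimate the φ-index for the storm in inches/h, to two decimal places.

φ ≈ 0.08 in/h

Only the 5 blocks with intensity above φ contribute runoff: 0.3, 0.1, 0.2, 0.3, 0.3 in/h.
Σ(I−φ)·Δt = d  ⇒  (0.3+0.1+0.2+0.3+0.3 − 5φ)·1 = 0.8
φ = (1.200 − 0.8/1) / 5 = 0.08 in/h.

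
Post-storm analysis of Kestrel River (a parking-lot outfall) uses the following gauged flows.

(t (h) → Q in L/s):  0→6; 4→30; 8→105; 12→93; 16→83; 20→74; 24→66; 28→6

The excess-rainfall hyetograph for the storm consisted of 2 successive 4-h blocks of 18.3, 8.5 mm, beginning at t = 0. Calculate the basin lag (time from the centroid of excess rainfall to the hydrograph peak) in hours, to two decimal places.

t_L ≈ 4.73 h

Centroid of excess rainfall: t_c = Σ P_i·t̄_i / ΣP_i = 3.2687 h (block centres at 2, 6 h).
Hydrograph peak occurs at t = 8 h, so basin lag t_L = 8 − 3.2687 = 4.73 h.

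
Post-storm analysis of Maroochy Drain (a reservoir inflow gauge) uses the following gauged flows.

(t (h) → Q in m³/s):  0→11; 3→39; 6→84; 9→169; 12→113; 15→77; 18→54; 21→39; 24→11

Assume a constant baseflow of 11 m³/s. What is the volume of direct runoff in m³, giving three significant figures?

Direct-runoff ordinates (Q − Q_b): 0.0, 28.0, 73.0, 158.0, 102.0, 66.0, 43.0, 28.0, 0.0 m³/s.
ΣQ_DR = 498.0 m³/s.
With Δt = 3 h = 10800 s, V = ΣQ_DR · Δt = 498.0 × 10800 = 5.38 × 10^6 m³.

V ≈ 5.38 × 10^6 m³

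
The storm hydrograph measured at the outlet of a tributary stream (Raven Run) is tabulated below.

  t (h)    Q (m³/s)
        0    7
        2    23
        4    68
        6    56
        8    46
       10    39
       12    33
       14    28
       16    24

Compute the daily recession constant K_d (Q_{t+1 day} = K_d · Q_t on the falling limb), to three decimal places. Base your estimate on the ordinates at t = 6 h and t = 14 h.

Between t = 6 h and t = 14 h the flow falls from 56 to 28 m³/s over 4×2 h = 8 h.
Per-interval ratio K = (28/56)^(1/4) = 0.8409; K_d = K^(24/2) = 0.125.

K_d ≈ 0.125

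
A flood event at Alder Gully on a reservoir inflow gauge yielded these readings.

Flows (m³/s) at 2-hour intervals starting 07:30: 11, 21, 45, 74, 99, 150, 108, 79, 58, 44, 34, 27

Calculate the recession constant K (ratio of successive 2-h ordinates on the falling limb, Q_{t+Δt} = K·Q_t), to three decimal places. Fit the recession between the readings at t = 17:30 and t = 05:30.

K ≈ 0.751

Using the recession-limb readings at t = 17:30 and t = 05:30: Q falls from 150 to 27 m³/s over 6 intervals.
K = (Q₂/Q₁)^(1/6) = (27/150)^(1/6) = 0.751.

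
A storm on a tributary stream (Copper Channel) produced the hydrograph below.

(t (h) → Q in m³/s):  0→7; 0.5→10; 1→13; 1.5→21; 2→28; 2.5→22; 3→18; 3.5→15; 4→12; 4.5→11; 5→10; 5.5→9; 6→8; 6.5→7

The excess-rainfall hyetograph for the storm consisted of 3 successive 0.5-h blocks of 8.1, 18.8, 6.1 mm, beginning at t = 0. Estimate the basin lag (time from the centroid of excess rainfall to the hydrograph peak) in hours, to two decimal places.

t_L ≈ 1.28 h

Centroid of excess rainfall: t_c = Σ P_i·t̄_i / ΣP_i = 0.7197 h (block centres at 0.25, 0.75, 1.25 h).
Hydrograph peak occurs at t = 2 h, so basin lag t_L = 2 − 0.7197 = 1.28 h.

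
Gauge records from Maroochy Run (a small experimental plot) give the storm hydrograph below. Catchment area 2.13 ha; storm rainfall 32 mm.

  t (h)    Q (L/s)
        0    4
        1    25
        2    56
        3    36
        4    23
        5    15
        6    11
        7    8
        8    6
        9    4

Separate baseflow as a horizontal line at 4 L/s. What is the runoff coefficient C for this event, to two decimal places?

C ≈ 0.78

ΣQ_DR = 148.0 L/s; V = ΣQ_DR·Δt = 5.328 × 10^5 L.
Runoff depth d = V / A = 25.01 mm.
C = d / P = 25.01 / 32 = 0.78.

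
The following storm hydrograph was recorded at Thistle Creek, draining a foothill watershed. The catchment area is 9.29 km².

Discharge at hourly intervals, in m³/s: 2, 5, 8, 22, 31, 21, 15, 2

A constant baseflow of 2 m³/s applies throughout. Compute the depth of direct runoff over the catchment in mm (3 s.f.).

d ≈ 34.9 mm

Direct runoff: 0.0, 3.0, 6.0, 20.0, 29.0, 19.0, 13.0, 0.0 m³/s; ΣQ_DR = 90.00 m³/s.
V = ΣQ_DR · Δt = 90.00 × 3600 s = 3.240 × 10^5 m³.
Over A = 9.29 km², depth = V / A = 34.9 mm.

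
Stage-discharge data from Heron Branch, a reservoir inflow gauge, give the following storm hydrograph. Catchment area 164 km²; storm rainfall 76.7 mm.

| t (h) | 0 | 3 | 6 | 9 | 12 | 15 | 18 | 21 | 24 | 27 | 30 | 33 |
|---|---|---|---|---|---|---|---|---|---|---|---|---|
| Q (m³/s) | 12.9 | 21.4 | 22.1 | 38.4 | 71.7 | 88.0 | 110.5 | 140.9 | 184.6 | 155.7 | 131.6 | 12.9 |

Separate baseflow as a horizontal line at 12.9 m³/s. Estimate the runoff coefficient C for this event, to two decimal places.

C ≈ 0.72

ΣQ_DR = 835.9 m³/s; V = ΣQ_DR·Δt = 9.028 × 10^6 m³.
Runoff depth d = V / A = 55.05 mm.
C = d / P = 55.05 / 76.7 = 0.72.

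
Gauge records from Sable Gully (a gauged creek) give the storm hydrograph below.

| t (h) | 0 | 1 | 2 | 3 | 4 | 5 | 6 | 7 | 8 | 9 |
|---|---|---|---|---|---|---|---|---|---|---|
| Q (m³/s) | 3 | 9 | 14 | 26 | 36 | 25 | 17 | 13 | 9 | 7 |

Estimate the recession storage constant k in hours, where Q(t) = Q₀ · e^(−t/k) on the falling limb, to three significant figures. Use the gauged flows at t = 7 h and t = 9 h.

On the falling limb, Q drops from 13 to 7 m³/s between t = 7 h and t = 9 h (Δt = 2 h).
k = −Δt / ln(Q₂/Q₁) = −2 / ln(7/13) = 3.23 h.

k ≈ 3.23 h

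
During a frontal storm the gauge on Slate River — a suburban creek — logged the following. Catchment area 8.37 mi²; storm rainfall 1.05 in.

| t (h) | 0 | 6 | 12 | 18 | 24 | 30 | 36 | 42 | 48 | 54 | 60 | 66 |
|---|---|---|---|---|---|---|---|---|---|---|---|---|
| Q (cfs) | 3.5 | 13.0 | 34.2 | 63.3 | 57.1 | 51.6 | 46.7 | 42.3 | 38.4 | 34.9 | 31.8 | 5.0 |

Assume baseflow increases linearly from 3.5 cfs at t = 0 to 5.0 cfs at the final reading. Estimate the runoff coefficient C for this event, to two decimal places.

ΣQ_DR = 370.8 cfs; V = ΣQ_DR·Δt = 8.009 × 10^6 ft³.
Runoff depth d = V / A = 0.4119 in.
C = d / P = 0.4119 / 1.05 = 0.39.

C ≈ 0.39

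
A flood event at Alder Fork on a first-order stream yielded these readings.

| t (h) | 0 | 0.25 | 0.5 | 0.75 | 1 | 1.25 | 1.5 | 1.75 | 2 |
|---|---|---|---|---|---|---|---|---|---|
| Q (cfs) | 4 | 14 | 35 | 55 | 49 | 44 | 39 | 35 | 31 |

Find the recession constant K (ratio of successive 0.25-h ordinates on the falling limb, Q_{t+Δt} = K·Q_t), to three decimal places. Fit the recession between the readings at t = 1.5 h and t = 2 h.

K ≈ 0.892

Using the recession-limb readings at t = 1.5 h and t = 2 h: Q falls from 39 to 31 cfs over 2 intervals.
K = (Q₂/Q₁)^(1/2) = (31/39)^(1/2) = 0.892.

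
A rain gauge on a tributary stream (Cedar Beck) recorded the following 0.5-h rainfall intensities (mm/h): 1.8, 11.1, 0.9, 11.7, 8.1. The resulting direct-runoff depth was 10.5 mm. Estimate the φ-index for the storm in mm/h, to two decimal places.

φ ≈ 3.30 mm/h

Only the 3 blocks with intensity above φ contribute runoff: 11.1, 11.7, 8.1 mm/h.
Σ(I−φ)·Δt = d  ⇒  (11.1+11.7+8.1 − 3φ)·0.5 = 10.5
φ = (30.90 − 10.5/0.5) / 3 = 3.30 mm/h.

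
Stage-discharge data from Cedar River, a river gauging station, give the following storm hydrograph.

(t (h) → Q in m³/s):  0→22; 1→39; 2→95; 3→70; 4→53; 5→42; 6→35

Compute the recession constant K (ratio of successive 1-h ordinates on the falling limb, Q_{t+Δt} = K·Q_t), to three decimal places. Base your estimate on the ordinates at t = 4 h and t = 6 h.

K ≈ 0.813

Using the recession-limb readings at t = 4 h and t = 6 h: Q falls from 53 to 35 m³/s over 2 intervals.
K = (Q₂/Q₁)^(1/2) = (35/53)^(1/2) = 0.813.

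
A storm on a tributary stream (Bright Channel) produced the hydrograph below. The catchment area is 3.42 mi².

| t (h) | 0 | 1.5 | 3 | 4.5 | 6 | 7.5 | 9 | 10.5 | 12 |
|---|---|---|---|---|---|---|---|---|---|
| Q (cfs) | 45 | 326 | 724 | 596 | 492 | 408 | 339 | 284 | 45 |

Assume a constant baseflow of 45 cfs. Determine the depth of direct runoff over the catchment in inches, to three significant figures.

d ≈ 1.94 in

Direct runoff: 0.0, 281.0, 679.0, 551.0, 447.0, 363.0, 294.0, 239.0, 0.0 cfs; ΣQ_DR = 2854 cfs.
V = ΣQ_DR · Δt = 2854 × 5400 s = 1.541 × 10^7 ft³.
Over A = 3.42 mi², depth = V / A = 1.94 in.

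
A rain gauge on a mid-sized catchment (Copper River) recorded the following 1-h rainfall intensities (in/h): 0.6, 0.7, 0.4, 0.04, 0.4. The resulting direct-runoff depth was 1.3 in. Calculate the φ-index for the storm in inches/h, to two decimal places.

Only the 4 blocks with intensity above φ contribute runoff: 0.6, 0.7, 0.4, 0.4 in/h.
Σ(I−φ)·Δt = d  ⇒  (0.6+0.7+0.4+0.4 − 4φ)·1 = 1.3
φ = (2.100 − 1.3/1) / 4 = 0.20 in/h.

φ ≈ 0.20 in/h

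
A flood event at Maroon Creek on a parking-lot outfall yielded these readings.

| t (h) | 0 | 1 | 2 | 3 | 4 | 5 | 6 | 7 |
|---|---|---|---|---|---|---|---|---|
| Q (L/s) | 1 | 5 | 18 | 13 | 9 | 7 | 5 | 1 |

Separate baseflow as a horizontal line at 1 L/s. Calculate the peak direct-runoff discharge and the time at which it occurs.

Q_p = 17.0 L/s at t = 2 h

Subtracting baseflow gives direct-runoff ordinates: 0.0, 4.0, 17.0, 12.0, 8.0, 6.0, 4.0, 0.0 L/s.
The maximum is 17.0 L/s, occurring at the reading for t = 2 h.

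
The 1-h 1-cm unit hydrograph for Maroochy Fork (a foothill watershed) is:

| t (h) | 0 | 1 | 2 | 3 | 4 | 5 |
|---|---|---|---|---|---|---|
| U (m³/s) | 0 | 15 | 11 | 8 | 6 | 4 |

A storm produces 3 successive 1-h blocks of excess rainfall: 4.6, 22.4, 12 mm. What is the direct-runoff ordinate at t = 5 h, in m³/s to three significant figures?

By discrete convolution, Q_j = Σ (P_i / 10 mm) · U_{j−i}.
At t = 5 h (j=5): Q = (4.6/10)·4 + (22.4/10)·6 + (12/10)·8 = 24.9 m³/s.

Q ≈ 24.9 m³/s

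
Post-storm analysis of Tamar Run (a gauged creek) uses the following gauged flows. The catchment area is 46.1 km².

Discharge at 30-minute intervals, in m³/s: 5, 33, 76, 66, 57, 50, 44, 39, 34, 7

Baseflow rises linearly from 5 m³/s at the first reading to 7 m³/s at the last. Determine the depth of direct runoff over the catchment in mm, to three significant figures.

Direct runoff: 0.00, 27.78, 70.56, 60.33, 51.11, 43.89, 37.67, 32.44, 27.22, 0.00 m³/s; ΣQ_DR = 351.0 m³/s.
V = ΣQ_DR · Δt = 351.0 × 1800 s = 6.318 × 10^5 m³.
Over A = 46.1 km², depth = V / A = 13.7 mm.

d ≈ 13.7 mm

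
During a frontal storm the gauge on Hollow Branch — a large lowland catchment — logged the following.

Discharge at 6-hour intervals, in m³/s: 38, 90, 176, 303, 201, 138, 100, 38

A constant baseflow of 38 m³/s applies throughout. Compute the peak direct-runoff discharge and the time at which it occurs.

Q_p = 265.0 m³/s at t = 18 h

Subtracting baseflow gives direct-runoff ordinates: 0.0, 52.0, 138.0, 265.0, 163.0, 100.0, 62.0, 0.0 m³/s.
The maximum is 265.0 m³/s, occurring at the reading for t = 18 h.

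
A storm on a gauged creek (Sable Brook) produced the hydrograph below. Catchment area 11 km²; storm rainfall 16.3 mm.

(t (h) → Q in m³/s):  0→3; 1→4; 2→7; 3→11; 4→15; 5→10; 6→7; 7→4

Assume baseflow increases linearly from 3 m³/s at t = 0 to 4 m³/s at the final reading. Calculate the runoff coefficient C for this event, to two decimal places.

ΣQ_DR = 33.00 m³/s; V = ΣQ_DR·Δt = 1.188 × 10^5 m³.
Runoff depth d = V / A = 10.80 mm.
C = d / P = 10.80 / 16.3 = 0.66.

C ≈ 0.66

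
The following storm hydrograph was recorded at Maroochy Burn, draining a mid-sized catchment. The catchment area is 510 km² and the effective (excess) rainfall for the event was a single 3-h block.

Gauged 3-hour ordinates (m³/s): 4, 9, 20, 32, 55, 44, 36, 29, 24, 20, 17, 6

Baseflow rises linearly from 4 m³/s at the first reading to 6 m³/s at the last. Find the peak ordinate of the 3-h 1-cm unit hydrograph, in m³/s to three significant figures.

U_p ≈ 101 m³/s

Direct runoff: 0.00, 4.82, 15.64, 27.45, 50.27, 39.09, 30.91, 23.73, 18.55, 14.36, 11.18, 0.00 m³/s; ΣQ_DR = 236.0 m³/s, peak = 50.27 m³/s.
Runoff depth d = ΣQ_DR·Δt / A = 236.0 × 10800 / (510 km²) = 4.998 mm.
The 1-cm UH is the DRH scaled by (10 mm)/d, so U_p = 50.27 × 10/4.998 = 101 m³/s.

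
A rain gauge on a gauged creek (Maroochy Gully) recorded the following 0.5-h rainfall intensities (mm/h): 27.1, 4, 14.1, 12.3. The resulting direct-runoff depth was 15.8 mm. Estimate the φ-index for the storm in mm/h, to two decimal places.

φ ≈ 7.30 mm/h

Only the 3 blocks with intensity above φ contribute runoff: 27.1, 14.1, 12.3 mm/h.
Σ(I−φ)·Δt = d  ⇒  (27.1+14.1+12.3 − 3φ)·0.5 = 15.8
φ = (53.50 − 15.8/0.5) / 3 = 7.30 mm/h.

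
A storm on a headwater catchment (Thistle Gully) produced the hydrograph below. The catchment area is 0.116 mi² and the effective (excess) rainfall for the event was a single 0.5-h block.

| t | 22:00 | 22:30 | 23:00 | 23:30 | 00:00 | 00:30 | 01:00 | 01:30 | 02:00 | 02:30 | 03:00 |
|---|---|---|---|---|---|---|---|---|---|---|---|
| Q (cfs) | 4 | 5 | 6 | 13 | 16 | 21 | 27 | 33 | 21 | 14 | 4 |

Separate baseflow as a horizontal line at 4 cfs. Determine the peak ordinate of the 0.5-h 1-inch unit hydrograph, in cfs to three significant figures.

Direct runoff: 0.0, 1.0, 2.0, 9.0, 12.0, 17.0, 23.0, 29.0, 17.0, 10.0, 0.0 cfs; ΣQ_DR = 120.0 cfs, peak = 29.0 cfs.
Runoff depth d = ΣQ_DR·Δt / A = 120.0 × 1800 / (0.116 mi²) = 0.8015 in.
The 1-inch UH is the DRH scaled by (1 in)/d, so U_p = 29.0 × 1/0.8015 = 36.2 cfs.

U_p ≈ 36.2 cfs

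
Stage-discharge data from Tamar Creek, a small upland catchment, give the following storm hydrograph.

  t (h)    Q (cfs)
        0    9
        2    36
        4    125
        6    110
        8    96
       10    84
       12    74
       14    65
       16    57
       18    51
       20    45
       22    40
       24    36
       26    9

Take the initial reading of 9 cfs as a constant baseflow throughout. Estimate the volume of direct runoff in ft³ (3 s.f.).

Direct-runoff ordinates (Q − Q_b): 0.0, 27.0, 116.0, 101.0, 87.0, 75.0, 65.0, 56.0, 48.0, 42.0, 36.0, 31.0, 27.0, 0.0 cfs.
ΣQ_DR = 711.0 cfs.
With Δt = 2 h = 7200 s, V = ΣQ_DR · Δt = 711.0 × 7200 = 5.12 × 10^6 ft³.

V ≈ 5.12 × 10^6 ft³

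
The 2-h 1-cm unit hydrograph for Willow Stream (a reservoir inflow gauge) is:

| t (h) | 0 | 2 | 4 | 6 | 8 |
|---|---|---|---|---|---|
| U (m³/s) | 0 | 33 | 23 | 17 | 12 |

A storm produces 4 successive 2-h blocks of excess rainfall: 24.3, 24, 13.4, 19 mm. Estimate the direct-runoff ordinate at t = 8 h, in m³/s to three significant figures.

By discrete convolution, Q_j = Σ (P_i / 10 mm) · U_{j−i}.
At t = 8 h (j=4): Q = (24.3/10)·12 + (24/10)·17 + (13.4/10)·23 + (19/10)·33 = 163 m³/s.

Q ≈ 163 m³/s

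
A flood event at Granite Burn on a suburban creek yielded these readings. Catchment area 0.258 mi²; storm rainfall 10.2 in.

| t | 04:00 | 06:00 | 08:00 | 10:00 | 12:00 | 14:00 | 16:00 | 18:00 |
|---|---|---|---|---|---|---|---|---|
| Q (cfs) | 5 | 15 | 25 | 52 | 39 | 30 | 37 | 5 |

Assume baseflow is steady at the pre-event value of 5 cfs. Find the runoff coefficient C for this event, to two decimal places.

ΣQ_DR = 168.0 cfs; V = ΣQ_DR·Δt = 1.210 × 10^6 ft³.
Runoff depth d = V / A = 2.018 in.
C = d / P = 2.018 / 10.2 = 0.20.

C ≈ 0.20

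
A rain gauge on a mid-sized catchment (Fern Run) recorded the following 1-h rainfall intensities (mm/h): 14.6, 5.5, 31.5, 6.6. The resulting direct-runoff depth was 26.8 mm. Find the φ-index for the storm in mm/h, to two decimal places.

Only the 2 blocks with intensity above φ contribute runoff: 14.6, 31.5 mm/h.
Σ(I−φ)·Δt = d  ⇒  (14.6+31.5 − 2φ)·1 = 26.8
φ = (46.10 − 26.8/1) / 2 = 9.65 mm/h.

φ ≈ 9.65 mm/h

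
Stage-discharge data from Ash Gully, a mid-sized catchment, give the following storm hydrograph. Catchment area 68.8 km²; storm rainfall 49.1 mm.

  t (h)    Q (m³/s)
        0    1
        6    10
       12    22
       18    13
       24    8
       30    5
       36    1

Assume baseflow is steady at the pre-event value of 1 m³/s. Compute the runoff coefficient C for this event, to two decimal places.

C ≈ 0.34

ΣQ_DR = 53.00 m³/s; V = ΣQ_DR·Δt = 1.145 × 10^6 m³.
Runoff depth d = V / A = 16.64 mm.
C = d / P = 16.64 / 49.1 = 0.34.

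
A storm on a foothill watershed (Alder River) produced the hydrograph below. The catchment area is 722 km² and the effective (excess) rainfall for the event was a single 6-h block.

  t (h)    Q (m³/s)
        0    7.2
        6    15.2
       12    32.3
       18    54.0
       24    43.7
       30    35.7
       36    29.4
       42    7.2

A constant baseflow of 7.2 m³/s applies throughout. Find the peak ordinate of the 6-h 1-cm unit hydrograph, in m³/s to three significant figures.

U_p ≈ 93.6 m³/s

Direct runoff: 0.0, 8.0, 25.1, 46.8, 36.5, 28.5, 22.2, 0.0 m³/s; ΣQ_DR = 167.1 m³/s, peak = 46.8 m³/s.
Runoff depth d = ΣQ_DR·Δt / A = 167.1 × 21600 / (722 km²) = 4.999 mm.
The 1-cm UH is the DRH scaled by (10 mm)/d, so U_p = 46.8 × 10/4.999 = 93.6 m³/s.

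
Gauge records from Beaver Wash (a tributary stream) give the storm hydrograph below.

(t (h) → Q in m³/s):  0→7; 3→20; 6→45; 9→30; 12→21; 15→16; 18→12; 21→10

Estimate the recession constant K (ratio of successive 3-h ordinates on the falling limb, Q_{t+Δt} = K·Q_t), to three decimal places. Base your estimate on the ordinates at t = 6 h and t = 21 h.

Using the recession-limb readings at t = 6 h and t = 21 h: Q falls from 45 to 10 m³/s over 5 intervals.
K = (Q₂/Q₁)^(1/5) = (10/45)^(1/5) = 0.740.

K ≈ 0.740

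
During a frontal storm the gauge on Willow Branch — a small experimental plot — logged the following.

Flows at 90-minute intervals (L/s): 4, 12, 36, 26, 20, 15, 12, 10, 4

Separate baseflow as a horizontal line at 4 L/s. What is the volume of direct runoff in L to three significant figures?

V ≈ 5.56 × 10^5 L

Direct-runoff ordinates (Q − Q_b): 0.0, 8.0, 32.0, 22.0, 16.0, 11.0, 8.0, 6.0, 0.0 L/s.
ΣQ_DR = 103.0 L/s.
With Δt = 1.5 h = 5400 s, V = ΣQ_DR · Δt = 103.0 × 5400 = 5.56 × 10^5 L.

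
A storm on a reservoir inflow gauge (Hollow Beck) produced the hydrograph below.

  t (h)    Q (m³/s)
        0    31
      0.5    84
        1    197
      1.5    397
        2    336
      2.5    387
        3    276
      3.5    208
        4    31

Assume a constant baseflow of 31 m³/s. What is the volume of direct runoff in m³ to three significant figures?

V ≈ 3.00 × 10^6 m³

Direct-runoff ordinates (Q − Q_b): 0.0, 53.0, 166.0, 366.0, 305.0, 356.0, 245.0, 177.0, 0.0 m³/s.
ΣQ_DR = 1668 m³/s.
With Δt = 0.5 h = 1800 s, V = ΣQ_DR · Δt = 1668 × 1800 = 3.00 × 10^6 m³.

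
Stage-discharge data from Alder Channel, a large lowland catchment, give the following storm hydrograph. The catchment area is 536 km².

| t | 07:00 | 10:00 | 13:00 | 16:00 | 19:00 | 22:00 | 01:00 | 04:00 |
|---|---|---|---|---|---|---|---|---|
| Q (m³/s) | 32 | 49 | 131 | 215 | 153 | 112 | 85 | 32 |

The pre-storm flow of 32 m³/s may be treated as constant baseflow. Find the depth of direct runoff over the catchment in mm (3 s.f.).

Direct runoff: 0.0, 17.0, 99.0, 183.0, 121.0, 80.0, 53.0, 0.0 m³/s; ΣQ_DR = 553.0 m³/s.
V = ΣQ_DR · Δt = 553.0 × 10800 s = 5.972 × 10^6 m³.
Over A = 536 km², depth = V / A = 11.1 mm.

d ≈ 11.1 mm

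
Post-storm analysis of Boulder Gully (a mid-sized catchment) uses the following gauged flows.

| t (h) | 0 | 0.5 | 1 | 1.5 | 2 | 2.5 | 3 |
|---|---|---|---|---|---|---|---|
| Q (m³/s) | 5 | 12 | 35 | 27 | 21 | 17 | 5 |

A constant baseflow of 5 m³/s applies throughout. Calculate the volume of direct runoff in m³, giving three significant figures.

V ≈ 1.57 × 10^5 m³

Direct-runoff ordinates (Q − Q_b): 0.0, 7.0, 30.0, 22.0, 16.0, 12.0, 0.0 m³/s.
ΣQ_DR = 87.00 m³/s.
With Δt = 0.5 h = 1800 s, V = ΣQ_DR · Δt = 87.00 × 1800 = 1.57 × 10^5 m³.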